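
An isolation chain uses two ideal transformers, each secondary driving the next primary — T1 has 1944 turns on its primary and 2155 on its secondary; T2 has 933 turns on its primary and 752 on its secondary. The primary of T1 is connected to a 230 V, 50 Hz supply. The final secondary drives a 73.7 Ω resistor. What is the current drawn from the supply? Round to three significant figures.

I_supply ≈ 2.49 A

After T1: V = 230.00 × 2155/1944 = 254.96 V.
After T2: V = 254.96 × 752/933 = 205.50 V.
I_load = 205.50/73.7 = 2.7884 A, so P_out = 205.50 × 2.7884 = 573.01 W.
All ideal ⇒ P_in = P_out, so I_supply = 573.01/230 = 2.49 A.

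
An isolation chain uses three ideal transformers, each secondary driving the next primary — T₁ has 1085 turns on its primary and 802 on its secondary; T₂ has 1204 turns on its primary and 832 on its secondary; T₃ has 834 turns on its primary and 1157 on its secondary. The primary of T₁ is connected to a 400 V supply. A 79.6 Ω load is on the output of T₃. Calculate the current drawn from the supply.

I_supply ≈ 2.52 A

After T₁: V = 400.00 × 802/1085 = 295.67 V.
After T₂: V = 295.67 × 832/1204 = 204.32 V.
After T₃: V = 204.32 × 1157/834 = 283.44 V.
I_load = 283.44/79.6 = 3.5609 A, so P_out = 283.44 × 3.5609 = 1009.3 W.
All ideal ⇒ P_in = P_out, so I_supply = 1009.3/400 = 2.52 A.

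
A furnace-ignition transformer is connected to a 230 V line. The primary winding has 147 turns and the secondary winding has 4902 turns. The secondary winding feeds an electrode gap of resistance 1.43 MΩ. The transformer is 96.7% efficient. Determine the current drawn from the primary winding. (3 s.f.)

I_p ≈ 0.185 A

V_s = 230 × 4902/147 = 7669.8 V.
I_s = V_s/R = 7669.8/(1.43×10^6) = 0.0053635 A.
P_out = V_s I_s = 7669.8 × 0.0053635 = 41.137 W.
P_in = P_out/η = 41.137/0.967 = 42.541 W.
I_p = P_in/V_p = 42.541/230 = 0.185 A.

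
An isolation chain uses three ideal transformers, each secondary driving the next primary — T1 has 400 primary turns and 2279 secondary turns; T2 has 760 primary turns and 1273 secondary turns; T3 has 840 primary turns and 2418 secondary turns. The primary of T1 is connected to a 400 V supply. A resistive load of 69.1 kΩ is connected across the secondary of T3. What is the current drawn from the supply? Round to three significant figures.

After T1: V = 400.00 × 2279/400 = 2279.0 V.
After T2: V = 2279.0 × 1273/760 = 3817.3 V.
After T3: V = 3817.3 × 2418/840 = 10988 V.
I_load = 10988/69100 = 0.15902 A, so P_out = 10988 × 0.15902 = 1747.4 W.
All ideal ⇒ P_in = P_out, so I_supply = 1747.4/400 = 4.37 A.

I_supply ≈ 4.37 A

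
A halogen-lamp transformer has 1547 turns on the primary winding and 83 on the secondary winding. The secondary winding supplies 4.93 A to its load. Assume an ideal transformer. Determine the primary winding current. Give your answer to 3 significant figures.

For an ideal transformer I_p/I_s = N_s/N_p, so I_p = 4.93 × 83/1547 = 0.265 A.

I_p ≈ 0.265 A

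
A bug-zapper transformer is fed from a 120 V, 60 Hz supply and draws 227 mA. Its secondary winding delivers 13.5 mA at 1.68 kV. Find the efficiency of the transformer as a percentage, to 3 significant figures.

P_in = 120 × 0.227 = 27.2400 W.
P_out = 1680 × 0.0135 = 22.6800 W.
η = P_out/P_in = 22.6800/27.2400 = 0.833.

η ≈ 83.3%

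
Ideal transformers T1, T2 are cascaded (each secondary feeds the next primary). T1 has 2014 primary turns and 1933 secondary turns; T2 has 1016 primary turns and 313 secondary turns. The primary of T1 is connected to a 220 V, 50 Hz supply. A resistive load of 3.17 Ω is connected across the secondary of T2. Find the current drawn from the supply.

I_supply ≈ 6.07 A

Secondary of T1: V = 220.00 × 1933/2014 = 211.15 V.
Secondary of T2: V = 211.15 × 313/1016 = 65.050 V.
I_load = 65.050/3.17 = 20.520 A, so P_out = 65.050 × 20.520 = 1334.8 W.
All ideal ⇒ P_in = P_out, so I_supply = 1334.8/220 = 6.07 A.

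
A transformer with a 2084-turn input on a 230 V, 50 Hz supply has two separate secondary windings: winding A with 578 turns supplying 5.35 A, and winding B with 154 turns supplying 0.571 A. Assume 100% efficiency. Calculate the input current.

V_A = 230 × 578/2084 = 63.791 V; V_B = 230 × 154/2084 = 16.996 V.
P_out = V_A I_A + V_B I_B = 63.791×5.35 + 16.996×0.571 = 341.28 + 9.7048 = 350.99 W.
Ideal ⇒ P_in = P_out, so I_in = P_out/V_in = 350.99/230 = 1.53 A.

I_in ≈ 1.53 A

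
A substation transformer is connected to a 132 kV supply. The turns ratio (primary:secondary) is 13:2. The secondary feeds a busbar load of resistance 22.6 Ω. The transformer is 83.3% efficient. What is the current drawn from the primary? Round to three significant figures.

V_s = 132000 × 2/13 = 20308 V.
I_s = V_s/R = 20308/22.6 = 898.57 A.
P_out = V_s I_s = 20308 × 898.57 = 1.8248×10^7 W.
P_in = P_out/η = 1.8248×10^7/0.833 = 2.1906×10^7 W.
I_p = P_in/V_p = 2.1906×10^7/132000 = 166 A.

I_p ≈ 166 A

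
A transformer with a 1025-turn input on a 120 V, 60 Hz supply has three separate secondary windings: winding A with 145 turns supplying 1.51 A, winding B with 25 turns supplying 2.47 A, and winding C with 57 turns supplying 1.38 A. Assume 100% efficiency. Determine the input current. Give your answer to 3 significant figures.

V_A = 120 × 145/1025 = 16.976 V; V_B = 120 × 25/1025 = 2.9268 V; V_C = 120 × 57/1025 = 6.6732 V.
P_out = V_A I_A + V_B I_B + V_C I_C = 16.976×1.51 + 2.9268×2.47 + 6.6732×1.38 = 25.633 + 7.2293 + 9.2090 = 42.071 W.
Ideal ⇒ P_in = P_out, so I_in = P_out/V_in = 42.071/120 = 0.351 A.

I_in ≈ 0.351 A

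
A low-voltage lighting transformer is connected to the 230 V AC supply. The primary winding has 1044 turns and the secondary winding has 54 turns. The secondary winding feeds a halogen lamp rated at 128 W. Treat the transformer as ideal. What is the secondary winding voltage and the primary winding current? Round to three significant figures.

V_s = V_p × N_s/N_p = 230 × 54/1044 = 11.897 V.
I_s = P/V_s = 128/11.897 = 10.759 A.
I_p = I_s × N_s/N_p = 10.759 × 54/1044 = 0.557 A.

V_s ≈ 11.9 V, I_p ≈ 0.557 A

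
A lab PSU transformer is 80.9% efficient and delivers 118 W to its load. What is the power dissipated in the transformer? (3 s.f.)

P_in = P_out/η = 118/0.809 = 145.859 W.
P_loss = P_in − P_out = 145.859 − 118 = 27.9 W.

P_loss ≈ 27.9 W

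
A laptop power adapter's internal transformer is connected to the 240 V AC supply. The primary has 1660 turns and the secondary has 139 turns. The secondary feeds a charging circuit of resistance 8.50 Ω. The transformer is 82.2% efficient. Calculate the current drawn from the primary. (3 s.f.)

V_s = 240 × 139/1660 = 20.096 V.
I_s = V_s/R = 20.096/8.50 = 2.3643 A.
P_out = V_s I_s = 20.096 × 2.3643 = 47.513 W.
P_in = P_out/η = 47.513/0.822 = 57.802 W.
I_p = P_in/V_p = 57.802/240 = 0.241 A.

I_p ≈ 0.241 A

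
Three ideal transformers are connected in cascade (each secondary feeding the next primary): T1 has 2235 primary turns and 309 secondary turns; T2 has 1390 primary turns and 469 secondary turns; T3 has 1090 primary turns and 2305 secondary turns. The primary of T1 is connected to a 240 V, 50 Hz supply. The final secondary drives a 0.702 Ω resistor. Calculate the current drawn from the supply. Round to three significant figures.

I_supply ≈ 3.33 A

Secondary of T1: V = 240.00 × 309/2235 = 33.181 V.
Secondary of T2: V = 33.181 × 469/1390 = 11.196 V.
Secondary of T3: V = 11.196 × 2305/1090 = 23.675 V.
I_load = 23.675/0.702 = 33.725 A, so P_out = 23.675 × 33.725 = 798.46 W.
All ideal ⇒ P_in = P_out, so I_supply = 798.46/240 = 3.33 A.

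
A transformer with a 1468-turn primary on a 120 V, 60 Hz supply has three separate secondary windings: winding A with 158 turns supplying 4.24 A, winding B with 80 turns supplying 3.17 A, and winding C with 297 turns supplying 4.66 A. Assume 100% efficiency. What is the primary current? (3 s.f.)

V_A = 120 × 158/1468 = 12.916 V; V_B = 120 × 80/1468 = 6.5395 V; V_C = 120 × 297/1468 = 24.278 V.
P_out = V_A I_A + V_B I_B + V_C I_C = 12.916×4.24 + 6.5395×3.17 + 24.278×4.66 = 54.762 + 20.730 + 113.14 = 188.63 W.
Ideal ⇒ P_in = P_out, so I_p = P_out/V_p = 188.63/120 = 1.57 A.

I_p ≈ 1.57 A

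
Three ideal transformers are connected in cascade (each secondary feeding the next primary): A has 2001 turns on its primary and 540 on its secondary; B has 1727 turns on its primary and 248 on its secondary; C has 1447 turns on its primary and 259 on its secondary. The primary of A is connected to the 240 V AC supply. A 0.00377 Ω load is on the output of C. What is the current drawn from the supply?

I_supply ≈ 3.06 A

After A: V = 240.00 × 540/2001 = 64.768 V.
After B: V = 64.768 × 248/1727 = 9.3007 V.
After C: V = 9.3007 × 259/1447 = 1.6647 V.
I_load = 1.6647/0.00377 = 441.58 A, so P_out = 1.6647 × 441.58 = 735.12 W.
All ideal ⇒ P_in = P_out, so I_supply = 735.12/240 = 3.06 A.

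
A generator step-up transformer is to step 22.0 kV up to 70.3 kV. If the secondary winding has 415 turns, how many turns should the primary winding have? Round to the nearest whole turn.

N_p = 130 turns

N_p/N_s = V_p/V_s, so N_p = 415 × 22000/70300 = 129.9 ≈ 130 turns.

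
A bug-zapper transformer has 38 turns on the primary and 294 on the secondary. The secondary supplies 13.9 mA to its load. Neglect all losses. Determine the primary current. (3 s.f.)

I_p ≈ 0.108 A

For an ideal transformer I_p/I_s = N_s/N_p, so I_p = 0.0139 × 294/38 = 0.108 A.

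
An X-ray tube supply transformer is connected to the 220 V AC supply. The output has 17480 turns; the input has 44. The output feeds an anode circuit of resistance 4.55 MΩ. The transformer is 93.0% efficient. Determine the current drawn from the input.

V_out = 220 × 17480/44 = 87400 V.
I_out = V_out/R = 87400/(4.55×10^6) = 0.019209 A.
P_out = V_out I_out = 87400 × 0.019209 = 1678.8 W.
P_in = P_out/η = 1678.8/0.930 = 1805.2 W.
I_in = P_in/V_in = 1805.2/220 = 8.21 A.

I_in ≈ 8.21 A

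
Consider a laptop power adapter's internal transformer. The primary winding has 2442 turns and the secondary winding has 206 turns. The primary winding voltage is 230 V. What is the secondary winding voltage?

V_s ≈ 19.4 V

V_s/V_p = N_s/N_p, so V_s = 230 × 206/2442 = 19.4 V.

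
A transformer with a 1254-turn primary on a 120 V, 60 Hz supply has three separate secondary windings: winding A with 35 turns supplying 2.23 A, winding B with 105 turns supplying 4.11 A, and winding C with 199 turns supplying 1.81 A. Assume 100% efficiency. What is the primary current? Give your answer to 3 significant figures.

I_p ≈ 0.694 A

V_A = 120 × 35/1254 = 3.3493 V; V_B = 120 × 105/1254 = 10.048 V; V_C = 120 × 199/1254 = 19.043 V.
P_out = V_A I_A + V_B I_B + V_C I_C = 3.3493×2.23 + 10.048×4.11 + 19.043×1.81 = 7.4689 + 41.297 + 34.468 = 83.233 W.
Ideal ⇒ P_in = P_out, so I_p = P_out/V_p = 83.233/120 = 0.694 A.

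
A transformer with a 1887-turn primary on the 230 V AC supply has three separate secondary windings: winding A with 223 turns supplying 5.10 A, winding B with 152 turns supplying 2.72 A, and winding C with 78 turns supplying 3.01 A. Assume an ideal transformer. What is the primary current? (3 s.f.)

V_A = 230 × 223/1887 = 27.181 V; V_B = 230 × 152/1887 = 18.527 V; V_C = 230 × 78/1887 = 9.5072 V.
P_out = V_A I_A + V_B I_B + V_C I_C = 27.181×5.10 + 18.527×2.72 + 9.5072×3.01 = 138.62 + 50.393 + 28.617 = 217.63 W.
Ideal ⇒ P_in = P_out, so I_p = P_out/V_p = 217.63/230 = 0.946 A.

I_p ≈ 0.946 A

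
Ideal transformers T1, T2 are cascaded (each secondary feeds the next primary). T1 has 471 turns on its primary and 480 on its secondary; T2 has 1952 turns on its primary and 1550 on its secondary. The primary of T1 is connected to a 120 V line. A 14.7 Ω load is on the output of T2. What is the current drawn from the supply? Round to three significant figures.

I_supply ≈ 5.35 A

Secondary of T1: V = 120.00 × 480/471 = 122.29 V.
Secondary of T2: V = 122.29 × 1550/1952 = 97.108 V.
I_load = 97.108/14.7 = 6.6060 A, so P_out = 97.108 × 6.6060 = 641.49 W.
All ideal ⇒ P_in = P_out, so I_supply = 641.49/120 = 5.35 A.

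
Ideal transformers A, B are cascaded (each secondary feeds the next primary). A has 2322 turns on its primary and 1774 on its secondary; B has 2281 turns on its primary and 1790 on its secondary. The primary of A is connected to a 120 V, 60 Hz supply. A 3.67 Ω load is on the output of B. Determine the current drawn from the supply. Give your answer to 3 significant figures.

After A: V = 120.00 × 1774/2322 = 91.680 V.
After B: V = 91.680 × 1790/2281 = 71.945 V.
I_load = 71.945/3.67 = 19.604 A, so P_out = 71.945 × 19.604 = 1410.4 W.
All ideal ⇒ P_in = P_out, so I_supply = 1410.4/120 = 11.8 A.

I_supply ≈ 11.8 A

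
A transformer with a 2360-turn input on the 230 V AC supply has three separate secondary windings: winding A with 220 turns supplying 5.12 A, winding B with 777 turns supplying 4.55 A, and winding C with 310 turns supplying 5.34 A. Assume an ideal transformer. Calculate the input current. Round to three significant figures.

V_A = 230 × 220/2360 = 21.441 V; V_B = 230 × 777/2360 = 75.725 V; V_C = 230 × 310/2360 = 30.212 V.
P_out = V_A I_A + V_B I_B + V_C I_C = 21.441×5.12 + 75.725×4.55 + 30.212×5.34 = 109.78 + 344.55 + 161.33 = 615.65 W.
Ideal ⇒ P_in = P_out, so I_in = P_out/V_in = 615.65/230 = 2.68 A.

I_in ≈ 2.68 A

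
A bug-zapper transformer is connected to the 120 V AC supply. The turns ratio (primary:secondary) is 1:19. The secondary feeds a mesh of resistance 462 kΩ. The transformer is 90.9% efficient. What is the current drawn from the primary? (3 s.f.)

I_p ≈ 0.103 A

V_s = 120 × 19/1 = 2280.0 V.
I_s = V_s/R = 2280.0/462000 = 0.0049351 A.
P_out = V_s I_s = 2280.0 × 0.0049351 = 11.252 W.
P_in = P_out/η = 11.252/0.909 = 12.378 W.
I_p = P_in/V_p = 12.378/120 = 0.103 A.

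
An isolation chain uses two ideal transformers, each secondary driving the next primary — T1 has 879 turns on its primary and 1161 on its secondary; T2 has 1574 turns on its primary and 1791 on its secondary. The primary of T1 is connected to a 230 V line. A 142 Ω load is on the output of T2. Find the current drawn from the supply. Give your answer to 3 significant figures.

I_supply ≈ 3.66 A

Secondary of T1: V = 230.00 × 1161/879 = 303.79 V.
Secondary of T2: V = 303.79 × 1791/1574 = 345.67 V.
I_load = 345.67/142 = 2.4343 A, so P_out = 345.67 × 2.4343 = 841.46 W.
All ideal ⇒ P_in = P_out, so I_supply = 841.46/230 = 3.66 A.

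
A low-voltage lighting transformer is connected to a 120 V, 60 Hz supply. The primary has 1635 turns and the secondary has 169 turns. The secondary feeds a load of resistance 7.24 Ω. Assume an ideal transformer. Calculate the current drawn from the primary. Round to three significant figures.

V_s = V_p × N_s/N_p = 120 × 169/1635 = 12.404 V.
I_s = V_s/R = 12.404/7.24 = 1.7132 A.
For an ideal transformer I_p N_p = I_s N_s, so I_p = 1.7132 × 169/1635 = 0.177 A.

I_p ≈ 0.177 A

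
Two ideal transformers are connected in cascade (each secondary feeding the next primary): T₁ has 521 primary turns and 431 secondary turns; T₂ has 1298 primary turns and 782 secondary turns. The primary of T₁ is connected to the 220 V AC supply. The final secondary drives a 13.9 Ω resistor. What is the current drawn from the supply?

I_supply ≈ 3.93 A

Secondary of T₁: V = 220.00 × 431/521 = 182.00 V.
Secondary of T₂: V = 182.00 × 782/1298 = 109.65 V.
I_load = 109.65/13.9 = 7.8882 A, so P_out = 109.65 × 7.8882 = 864.92 W.
All ideal ⇒ P_in = P_out, so I_supply = 864.92/220 = 3.93 A.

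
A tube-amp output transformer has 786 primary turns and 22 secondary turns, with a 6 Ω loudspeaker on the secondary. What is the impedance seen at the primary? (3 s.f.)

Z_p ≈ 7660 Ω

Z_p = (N_p/N_s)² × Z_s = (786/22)² × 6 = 7660 Ω.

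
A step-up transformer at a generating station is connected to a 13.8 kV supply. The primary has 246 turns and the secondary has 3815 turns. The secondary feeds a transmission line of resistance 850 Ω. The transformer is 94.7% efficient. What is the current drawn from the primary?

I_p ≈ 4120 A

V_s = 13800 × 3815/246 = 214010 V.
I_s = V_s/R = 214010/850 = 251.78 A.
P_out = V_s I_s = 214010 × 251.78 = 5.3884×10^7 W.
P_in = P_out/η = 5.3884×10^7/0.947 = 5.6899×10^7 W.
I_p = P_in/V_p = 5.6899×10^7/13800 = 4120 A.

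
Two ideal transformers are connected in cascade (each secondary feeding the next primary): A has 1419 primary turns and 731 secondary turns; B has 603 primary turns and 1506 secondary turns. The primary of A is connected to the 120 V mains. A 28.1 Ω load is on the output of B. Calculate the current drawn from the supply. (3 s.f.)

I_supply ≈ 7.07 A

After A: V = 120.00 × 731/1419 = 61.818 V.
After B: V = 61.818 × 1506/603 = 154.39 V.
I_load = 154.39/28.1 = 5.4944 A, so P_out = 154.39 × 5.4944 = 848.28 W.
All ideal ⇒ P_in = P_out, so I_supply = 848.28/120 = 7.07 A.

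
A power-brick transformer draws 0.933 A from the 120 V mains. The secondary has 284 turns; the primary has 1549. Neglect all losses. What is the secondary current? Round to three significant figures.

I_s ≈ 5.09 A

I_s/I_p = N_p/N_s, so I_s = 0.933 × 1549/284 = 5.09 A.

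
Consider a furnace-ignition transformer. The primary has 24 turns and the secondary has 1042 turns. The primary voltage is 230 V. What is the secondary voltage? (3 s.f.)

V_s/V_p = N_s/N_p, so V_s = 230 × 1042/24 = 9990 V.

V_s ≈ 9990 V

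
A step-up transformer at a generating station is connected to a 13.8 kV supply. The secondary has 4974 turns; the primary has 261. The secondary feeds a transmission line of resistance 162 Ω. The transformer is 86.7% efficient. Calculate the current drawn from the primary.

V_s = 13800 × 4974/261 = 262990 V.
I_s = V_s/R = 262990/162 = 1623.4 A.
P_out = V_s I_s = 262990 × 1623.4 = 4.2695×10^8 W.
P_in = P_out/η = 4.2695×10^8/0.867 = 4.9244×10^8 W.
I_p = P_in/V_p = 4.9244×10^8/13800 = 35700 A.

I_p ≈ 35700 A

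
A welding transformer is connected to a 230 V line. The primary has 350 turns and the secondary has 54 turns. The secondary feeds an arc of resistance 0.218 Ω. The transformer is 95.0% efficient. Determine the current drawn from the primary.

I_p ≈ 26.4 A

V_s = 230 × 54/350 = 35.486 V.
I_s = V_s/R = 35.486/0.218 = 162.78 A.
P_out = V_s I_s = 35.486 × 162.78 = 5776.3 W.
P_in = P_out/η = 5776.3/0.950 = 6080.3 W.
I_p = P_in/V_p = 6080.3/230 = 26.4 A.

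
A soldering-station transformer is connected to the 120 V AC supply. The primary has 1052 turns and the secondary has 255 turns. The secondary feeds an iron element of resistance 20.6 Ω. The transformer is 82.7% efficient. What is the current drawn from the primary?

V_s = 120 × 255/1052 = 29.087 V.
I_s = V_s/R = 29.087/20.6 = 1.4120 A.
P_out = V_s I_s = 29.087 × 1.4120 = 41.072 W.
P_in = P_out/η = 41.072/0.827 = 49.664 W.
I_p = P_in/V_p = 49.664/120 = 0.414 A.

I_p ≈ 0.414 A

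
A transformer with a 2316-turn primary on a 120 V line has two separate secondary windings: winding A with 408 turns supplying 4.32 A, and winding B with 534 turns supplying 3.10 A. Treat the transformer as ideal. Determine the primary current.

V_A = 120 × 408/2316 = 21.140 V; V_B = 120 × 534/2316 = 27.668 V.
P_out = V_A I_A + V_B I_B = 21.140×4.32 + 27.668×3.10 = 91.324 + 85.772 = 177.10 W.
Ideal ⇒ P_in = P_out, so I_p = P_out/V_p = 177.10/120 = 1.48 A.

I_p ≈ 1.48 A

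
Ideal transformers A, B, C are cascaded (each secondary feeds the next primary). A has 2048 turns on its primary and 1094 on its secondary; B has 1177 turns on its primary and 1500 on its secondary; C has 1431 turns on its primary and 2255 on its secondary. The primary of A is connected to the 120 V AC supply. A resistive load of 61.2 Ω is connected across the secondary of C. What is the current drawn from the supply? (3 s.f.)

Secondary of A: V = 120.00 × 1094/2048 = 64.102 V.
Secondary of B: V = 64.102 × 1500/1177 = 81.693 V.
Secondary of C: V = 81.693 × 2255/1431 = 128.73 V.
I_load = 128.73/61.2 = 2.1035 A, so P_out = 128.73 × 2.1035 = 270.79 W.
All ideal ⇒ P_in = P_out, so I_supply = 270.79/120 = 2.26 A.

I_supply ≈ 2.26 A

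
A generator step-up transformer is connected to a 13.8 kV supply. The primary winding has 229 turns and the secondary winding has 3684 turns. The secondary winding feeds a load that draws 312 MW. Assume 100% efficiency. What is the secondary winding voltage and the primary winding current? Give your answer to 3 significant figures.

V_s = V_p × N_s/N_p = 13800 × 3684/229 = 222010 V.
I_s = P/V_s = 3.12×10^8/222010 = 1405.4 A.
I_p = I_s × N_s/N_p = 1405.4 × 3684/229 = 22600 A.

V_s ≈ 222000 V, I_p ≈ 22600 A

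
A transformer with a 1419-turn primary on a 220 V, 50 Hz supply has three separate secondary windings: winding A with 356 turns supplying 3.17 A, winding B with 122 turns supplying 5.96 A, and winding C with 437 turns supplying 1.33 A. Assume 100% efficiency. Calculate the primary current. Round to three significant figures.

V_A = 220 × 356/1419 = 55.194 V; V_B = 220 × 122/1419 = 18.915 V; V_C = 220 × 437/1419 = 67.752 V.
P_out = V_A I_A + V_B I_B + V_C I_C = 55.194×3.17 + 18.915×5.96 + 67.752×1.33 = 174.96 + 112.73 + 90.110 = 377.81 W.
Ideal ⇒ P_in = P_out, so I_p = P_out/V_p = 377.81/220 = 1.72 A.

I_p ≈ 1.72 A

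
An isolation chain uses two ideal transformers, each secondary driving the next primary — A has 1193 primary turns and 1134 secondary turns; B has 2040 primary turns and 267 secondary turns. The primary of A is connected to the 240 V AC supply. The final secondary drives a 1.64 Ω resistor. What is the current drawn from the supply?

After A: V = 240.00 × 1134/1193 = 228.13 V.
After B: V = 228.13 × 267/2040 = 29.858 V.
I_load = 29.858/1.64 = 18.206 A, so P_out = 29.858 × 18.206 = 543.61 W.
All ideal ⇒ P_in = P_out, so I_supply = 543.61/240 = 2.27 A.

I_supply ≈ 2.27 A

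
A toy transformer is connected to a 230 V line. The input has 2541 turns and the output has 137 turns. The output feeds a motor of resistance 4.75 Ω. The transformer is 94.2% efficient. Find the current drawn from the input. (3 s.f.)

I_in ≈ 0.149 A

V_out = 230 × 137/2541 = 12.401 V.
I_out = V_out/R = 12.401/4.75 = 2.6107 A.
P_out = V_out I_out = 12.401 × 2.6107 = 32.374 W.
P_in = P_out/η = 32.374/0.942 = 34.367 W.
I_in = P_in/V_in = 34.367/230 = 0.149 A.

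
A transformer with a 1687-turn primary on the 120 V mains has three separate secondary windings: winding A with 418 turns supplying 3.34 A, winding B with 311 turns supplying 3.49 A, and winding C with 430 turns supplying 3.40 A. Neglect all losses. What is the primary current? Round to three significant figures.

V_A = 120 × 418/1687 = 29.733 V; V_B = 120 × 311/1687 = 22.122 V; V_C = 120 × 430/1687 = 30.587 V.
P_out = V_A I_A + V_B I_B + V_C I_C = 29.733×3.34 + 22.122×3.49 + 30.587×3.40 = 99.309 + 77.206 + 104.00 = 280.51 W.
Ideal ⇒ P_in = P_out, so I_p = P_out/V_p = 280.51/120 = 2.34 A.

I_p ≈ 2.34 A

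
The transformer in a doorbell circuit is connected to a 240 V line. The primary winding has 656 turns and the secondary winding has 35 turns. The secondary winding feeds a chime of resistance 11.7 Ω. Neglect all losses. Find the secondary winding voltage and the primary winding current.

V_s = V_p × N_s/N_p = 240 × 35/656 = 12.805 V.
I_s = V_s/R = 12.805/11.7 = 1.0944 A.
I_p = I_s × N_s/N_p = 1.0944 × 35/656 = 0.0584 A.

V_s ≈ 12.8 V, I_p ≈ 0.0584 A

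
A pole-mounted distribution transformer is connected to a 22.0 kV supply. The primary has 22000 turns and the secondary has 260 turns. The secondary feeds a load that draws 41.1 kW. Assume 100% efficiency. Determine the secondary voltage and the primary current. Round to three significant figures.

V_s = V_p × N_s/N_p = 22000 × 260/22000 = 260.00 V.
I_s = P/V_s = 41100/260.00 = 158.08 A.
I_p = I_s × N_s/N_p = 158.08 × 260/22000 = 1.87 A.

V_s ≈ 260 V, I_p ≈ 1.87 A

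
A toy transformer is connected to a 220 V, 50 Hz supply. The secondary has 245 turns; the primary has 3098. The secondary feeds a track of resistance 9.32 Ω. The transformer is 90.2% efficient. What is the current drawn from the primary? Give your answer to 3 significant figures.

V_s = 220 × 245/3098 = 17.398 V.
I_s = V_s/R = 17.398/9.32 = 1.8668 A.
P_out = V_s I_s = 17.398 × 1.8668 = 32.479 W.
P_in = P_out/η = 32.479/0.902 = 36.007 W.
I_p = P_in/V_p = 36.007/220 = 0.164 A.

I_p ≈ 0.164 A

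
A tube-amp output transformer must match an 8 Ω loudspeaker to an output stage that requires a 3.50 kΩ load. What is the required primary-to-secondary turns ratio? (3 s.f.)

Z_p/Z_s = (N_p/N_s)², so N_p/N_s = √(3500/8) = √438 = 20.9.

N_p/N_s ≈ 20.9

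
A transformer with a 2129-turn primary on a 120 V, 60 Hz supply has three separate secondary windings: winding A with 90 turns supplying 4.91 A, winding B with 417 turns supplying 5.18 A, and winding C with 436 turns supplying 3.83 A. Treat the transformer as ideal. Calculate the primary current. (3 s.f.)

V_A = 120 × 90/2129 = 5.0728 V; V_B = 120 × 417/2129 = 23.504 V; V_C = 120 × 436/2129 = 24.575 V.
P_out = V_A I_A + V_B I_B + V_C I_C = 5.0728×4.91 + 23.504×5.18 + 24.575×3.83 = 24.907 + 121.75 + 94.122 = 240.78 W.
Ideal ⇒ P_in = P_out, so I_p = P_out/V_p = 240.78/120 = 2.01 A.

I_p ≈ 2.01 A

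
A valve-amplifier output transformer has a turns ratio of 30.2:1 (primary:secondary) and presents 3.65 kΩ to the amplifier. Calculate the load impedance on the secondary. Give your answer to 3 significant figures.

Z_s = Z_p/(N_p/N_s)² = 3650/30.2² = 4.00 Ω.

Z_s ≈ 4.00 Ω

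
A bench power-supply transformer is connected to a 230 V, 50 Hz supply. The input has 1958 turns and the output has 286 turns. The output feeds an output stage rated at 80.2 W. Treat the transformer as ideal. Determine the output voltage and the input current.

V_out ≈ 33.6 V, I_in ≈ 0.349 A

V_out = V_in × N_out/N_in = 230 × 286/1958 = 33.596 V.
I_out = P/V_out = 80.2/33.596 = 2.3872 A.
I_in = I_out × N_out/N_in = 2.3872 × 286/1958 = 0.349 A.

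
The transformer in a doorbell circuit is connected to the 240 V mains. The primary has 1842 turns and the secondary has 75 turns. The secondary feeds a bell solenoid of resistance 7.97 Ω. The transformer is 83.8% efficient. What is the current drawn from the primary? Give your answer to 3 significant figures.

V_s = 240 × 75/1842 = 9.7720 V.
I_s = V_s/R = 9.7720/7.97 = 1.2261 A.
P_out = V_s I_s = 9.7720 × 1.2261 = 11.981 W.
P_in = P_out/η = 11.981/0.838 = 14.298 W.
I_p = P_in/V_p = 14.298/240 = 0.0596 A.

I_p ≈ 0.0596 A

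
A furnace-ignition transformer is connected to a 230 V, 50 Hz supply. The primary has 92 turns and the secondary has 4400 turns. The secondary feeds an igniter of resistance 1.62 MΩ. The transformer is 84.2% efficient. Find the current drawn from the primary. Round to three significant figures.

I_p ≈ 0.386 A

V_s = 230 × 4400/92 = 11000 V.
I_s = V_s/R = 11000/(1.62×10^6) = 0.0067901 A.
P_out = V_s I_s = 11000 × 0.0067901 = 74.691 W.
P_in = P_out/η = 74.691/0.842 = 88.707 W.
I_p = P_in/V_p = 88.707/230 = 0.386 A.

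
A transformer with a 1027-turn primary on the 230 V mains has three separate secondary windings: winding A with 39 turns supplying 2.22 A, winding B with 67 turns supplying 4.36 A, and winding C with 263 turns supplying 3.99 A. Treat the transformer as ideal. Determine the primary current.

V_A = 230 × 39/1027 = 8.7342 V; V_B = 230 × 67/1027 = 15.005 V; V_C = 230 × 263/1027 = 58.900 V.
P_out = V_A I_A + V_B I_B + V_C I_C = 8.7342×2.22 + 15.005×4.36 + 58.900×3.99 = 19.390 + 65.421 + 235.01 = 319.82 W.
Ideal ⇒ P_in = P_out, so I_p = P_out/V_p = 319.82/230 = 1.39 A.

I_p ≈ 1.39 A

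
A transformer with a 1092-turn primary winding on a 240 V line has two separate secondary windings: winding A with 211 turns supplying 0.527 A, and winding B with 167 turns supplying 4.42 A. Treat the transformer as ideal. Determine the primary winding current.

V_A = 240 × 211/1092 = 46.374 V; V_B = 240 × 167/1092 = 36.703 V.
P_out = V_A I_A + V_B I_B = 46.374×0.527 + 36.703×4.42 = 24.439 + 162.23 = 186.67 W.
Ideal ⇒ P_in = P_out, so I_p = P_out/V_p = 186.67/240 = 0.778 A.

I_p ≈ 0.778 A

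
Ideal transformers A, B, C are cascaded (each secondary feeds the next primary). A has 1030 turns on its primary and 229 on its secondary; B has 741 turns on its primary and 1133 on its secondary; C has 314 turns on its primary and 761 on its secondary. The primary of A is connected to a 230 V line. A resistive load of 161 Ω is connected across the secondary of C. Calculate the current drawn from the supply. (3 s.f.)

I_supply ≈ 0.970 A

Secondary of A: V = 230.00 × 229/1030 = 51.136 V.
Secondary of B: V = 51.136 × 1133/741 = 78.188 V.
Secondary of C: V = 78.188 × 761/314 = 189.49 V.
I_load = 189.49/161 = 1.1770 A, so P_out = 189.49 × 1.1770 = 223.03 W.
All ideal ⇒ P_in = P_out, so I_supply = 223.03/230 = 0.970 A.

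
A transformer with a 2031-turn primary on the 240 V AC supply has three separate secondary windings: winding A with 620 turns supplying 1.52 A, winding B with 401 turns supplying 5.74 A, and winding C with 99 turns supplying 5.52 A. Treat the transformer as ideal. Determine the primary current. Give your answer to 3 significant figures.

I_p ≈ 1.87 A

V_A = 240 × 620/2031 = 73.264 V; V_B = 240 × 401/2031 = 47.386 V; V_C = 240 × 99/2031 = 11.699 V.
P_out = V_A I_A + V_B I_B + V_C I_C = 73.264×1.52 + 47.386×5.74 + 11.699×5.52 = 111.36 + 271.99 + 64.577 = 447.93 W.
Ideal ⇒ P_in = P_out, so I_p = P_out/V_p = 447.93/240 = 1.87 A.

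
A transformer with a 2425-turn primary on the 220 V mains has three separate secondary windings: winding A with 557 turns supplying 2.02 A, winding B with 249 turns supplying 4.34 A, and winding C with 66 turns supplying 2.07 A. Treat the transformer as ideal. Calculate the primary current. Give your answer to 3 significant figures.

V_A = 220 × 557/2425 = 50.532 V; V_B = 220 × 249/2425 = 22.590 V; V_C = 220 × 66/2425 = 5.9876 V.
P_out = V_A I_A + V_B I_B + V_C I_C = 50.532×2.02 + 22.590×4.34 + 5.9876×2.07 = 102.07 + 98.039 + 12.394 = 212.51 W.
Ideal ⇒ P_in = P_out, so I_p = P_out/V_p = 212.51/220 = 0.966 A.

I_p ≈ 0.966 A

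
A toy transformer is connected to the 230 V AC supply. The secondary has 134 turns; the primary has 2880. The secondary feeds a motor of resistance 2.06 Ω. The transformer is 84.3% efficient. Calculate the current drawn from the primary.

I_p ≈ 0.287 A

V_s = 230 × 134/2880 = 10.701 V.
I_s = V_s/R = 10.701/2.06 = 5.1948 A.
P_out = V_s I_s = 10.701 × 5.1948 = 55.592 W.
P_in = P_out/η = 55.592/0.843 = 65.946 W.
I_p = P_in/V_p = 65.946/230 = 0.287 A.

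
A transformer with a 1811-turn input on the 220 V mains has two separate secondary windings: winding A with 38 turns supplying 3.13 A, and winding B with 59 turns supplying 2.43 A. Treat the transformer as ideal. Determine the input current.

I_in ≈ 0.145 A

V_A = 220 × 38/1811 = 4.6162 V; V_B = 220 × 59/1811 = 7.1673 V.
P_out = V_A I_A + V_B I_B = 4.6162×3.13 + 7.1673×2.43 = 14.449 + 17.417 = 31.865 W.
Ideal ⇒ P_in = P_out, so I_in = P_out/V_in = 31.865/220 = 0.145 A.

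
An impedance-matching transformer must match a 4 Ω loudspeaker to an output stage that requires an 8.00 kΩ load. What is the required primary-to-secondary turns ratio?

Z_p/Z_s = (N_p/N_s)², so N_p/N_s = √(8000/4) = √2000 = 44.7.

N_p/N_s ≈ 44.7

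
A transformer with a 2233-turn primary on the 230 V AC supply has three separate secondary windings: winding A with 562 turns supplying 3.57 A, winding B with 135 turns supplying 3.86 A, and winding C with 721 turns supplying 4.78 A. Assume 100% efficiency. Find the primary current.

I_p ≈ 2.68 A

V_A = 230 × 562/2233 = 57.886 V; V_B = 230 × 135/2233 = 13.905 V; V_C = 230 × 721/2233 = 74.263 V.
P_out = V_A I_A + V_B I_B + V_C I_C = 57.886×3.57 + 13.905×3.86 + 74.263×4.78 = 206.65 + 53.674 + 354.98 = 615.31 W.
Ideal ⇒ P_in = P_out, so I_p = P_out/V_p = 615.31/230 = 2.68 A.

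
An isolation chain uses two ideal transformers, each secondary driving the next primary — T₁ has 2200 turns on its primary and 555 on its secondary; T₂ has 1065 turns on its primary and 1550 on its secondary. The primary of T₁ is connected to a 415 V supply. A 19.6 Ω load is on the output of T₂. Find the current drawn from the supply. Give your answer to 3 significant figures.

After T₁: V = 415.00 × 555/2200 = 104.69 V.
After T₂: V = 104.69 × 1550/1065 = 152.37 V.
I_load = 152.37/19.6 = 7.7740 A, so P_out = 152.37 × 7.7740 = 1184.5 W.
All ideal ⇒ P_in = P_out, so I_supply = 1184.5/415 = 2.85 A.

I_supply ≈ 2.85 A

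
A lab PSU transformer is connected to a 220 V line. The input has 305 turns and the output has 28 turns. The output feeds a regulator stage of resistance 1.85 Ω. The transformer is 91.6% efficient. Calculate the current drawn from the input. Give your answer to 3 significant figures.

V_out = 220 × 28/305 = 20.197 V.
I_out = V_out/R = 20.197/1.85 = 10.917 A.
P_out = V_out I_out = 20.197 × 10.917 = 220.49 W.
P_in = P_out/η = 220.49/0.916 = 240.71 W.
I_in = P_in/V_in = 240.71/220 = 1.09 A.

I_in ≈ 1.09 A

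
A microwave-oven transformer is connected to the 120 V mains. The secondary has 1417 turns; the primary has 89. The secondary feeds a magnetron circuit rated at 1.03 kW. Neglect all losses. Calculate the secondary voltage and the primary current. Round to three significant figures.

V_s ≈ 1910 V, I_p ≈ 8.58 A

V_s = V_p × N_s/N_p = 120 × 1417/89 = 1910.6 V.
I_s = P/V_s = 1030/1910.6 = 0.53911 A.
I_p = I_s × N_s/N_p = 0.53911 × 1417/89 = 8.58 A.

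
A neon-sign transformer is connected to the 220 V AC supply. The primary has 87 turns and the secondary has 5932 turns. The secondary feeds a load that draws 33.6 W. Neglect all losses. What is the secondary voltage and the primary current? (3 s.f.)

V_s = V_p × N_s/N_p = 220 × 5932/87 = 15000 V.
I_s = P/V_s = 33.6/15000 = 0.0022399 A.
I_p = I_s × N_s/N_p = 0.0022399 × 5932/87 = 0.153 A.

V_s ≈ 15000 V, I_p ≈ 0.153 A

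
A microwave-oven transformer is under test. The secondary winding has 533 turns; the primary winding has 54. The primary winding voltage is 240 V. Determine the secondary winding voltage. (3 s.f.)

V_s/V_p = N_s/N_p, so V_s = 240 × 533/54 = 2370 V.

V_s ≈ 2370 V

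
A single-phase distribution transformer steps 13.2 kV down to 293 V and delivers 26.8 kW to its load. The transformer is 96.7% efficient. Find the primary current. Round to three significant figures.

I_p ≈ 2.10 A

P_in = P_out/η = 26800/0.967 = 27715 W.
I_p = P_in/V_p = 27715/13200 = 2.10 A.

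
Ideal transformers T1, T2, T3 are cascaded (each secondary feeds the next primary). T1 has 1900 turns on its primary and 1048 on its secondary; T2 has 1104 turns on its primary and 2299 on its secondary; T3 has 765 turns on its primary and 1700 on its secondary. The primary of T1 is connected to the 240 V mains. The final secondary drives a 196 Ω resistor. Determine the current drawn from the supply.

I_supply ≈ 7.98 A

Secondary of T1: V = 240.00 × 1048/1900 = 132.38 V.
Secondary of T2: V = 132.38 × 2299/1104 = 275.67 V.
Secondary of T3: V = 275.67 × 1700/765 = 612.60 V.
I_load = 612.60/196 = 3.1255 A, so P_out = 612.60 × 3.1255 = 1914.7 W.
All ideal ⇒ P_in = P_out, so I_supply = 1914.7/240 = 7.98 A.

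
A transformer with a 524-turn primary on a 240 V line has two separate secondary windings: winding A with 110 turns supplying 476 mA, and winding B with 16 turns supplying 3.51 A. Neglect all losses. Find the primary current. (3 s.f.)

V_A = 240 × 110/524 = 50.382 V; V_B = 240 × 16/524 = 7.3282 V.
P_out = V_A I_A + V_B I_B = 50.382×0.476 + 7.3282×3.51 = 23.982 + 25.722 = 49.704 W.
Ideal ⇒ P_in = P_out, so I_p = P_out/V_p = 49.704/240 = 0.207 A.

I_p ≈ 0.207 A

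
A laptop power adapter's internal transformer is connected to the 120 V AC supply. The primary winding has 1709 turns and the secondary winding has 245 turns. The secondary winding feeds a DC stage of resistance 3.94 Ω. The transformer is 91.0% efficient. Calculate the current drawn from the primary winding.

I_p ≈ 0.688 A

V_s = 120 × 245/1709 = 17.203 V.
I_s = V_s/R = 17.203/3.94 = 4.3663 A.
P_out = V_s I_s = 17.203 × 4.3663 = 75.113 W.
P_in = P_out/η = 75.113/0.910 = 82.542 W.
I_p = P_in/V_p = 82.542/120 = 0.688 A.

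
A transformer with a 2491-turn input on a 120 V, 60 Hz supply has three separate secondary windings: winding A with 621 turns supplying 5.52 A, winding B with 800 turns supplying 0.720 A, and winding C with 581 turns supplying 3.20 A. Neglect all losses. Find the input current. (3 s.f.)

I_in ≈ 2.35 A

V_A = 120 × 621/2491 = 29.916 V; V_B = 120 × 800/2491 = 38.539 V; V_C = 120 × 581/2491 = 27.989 V.
P_out = V_A I_A + V_B I_B + V_C I_C = 29.916×5.52 + 38.539×0.720 + 27.989×3.20 = 165.13 + 27.748 + 89.564 = 282.45 W.
Ideal ⇒ P_in = P_out, so I_in = P_out/V_in = 282.45/120 = 2.35 A.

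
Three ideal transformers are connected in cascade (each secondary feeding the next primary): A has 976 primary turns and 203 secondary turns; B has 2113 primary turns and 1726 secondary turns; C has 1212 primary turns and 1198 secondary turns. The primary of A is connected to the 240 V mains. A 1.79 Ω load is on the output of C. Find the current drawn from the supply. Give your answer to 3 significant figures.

After A: V = 240.00 × 203/976 = 49.918 V.
After B: V = 49.918 × 1726/2113 = 40.775 V.
After C: V = 40.775 × 1198/1212 = 40.304 V.
I_load = 40.304/1.79 = 22.516 A, so P_out = 40.304 × 22.516 = 907.51 W.
All ideal ⇒ P_in = P_out, so I_supply = 907.51/240 = 3.78 A.

I_supply ≈ 3.78 A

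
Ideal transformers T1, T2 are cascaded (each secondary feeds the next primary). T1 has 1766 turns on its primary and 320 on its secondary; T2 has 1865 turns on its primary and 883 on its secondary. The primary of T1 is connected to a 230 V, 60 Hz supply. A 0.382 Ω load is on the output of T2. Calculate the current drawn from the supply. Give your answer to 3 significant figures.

Secondary of T1: V = 230.00 × 320/1766 = 41.676 V.
Secondary of T2: V = 41.676 × 883/1865 = 19.732 V.
I_load = 19.732/0.382 = 51.654 A, so P_out = 19.732 × 51.654 = 1019.2 W.
All ideal ⇒ P_in = P_out, so I_supply = 1019.2/230 = 4.43 A.

I_supply ≈ 4.43 A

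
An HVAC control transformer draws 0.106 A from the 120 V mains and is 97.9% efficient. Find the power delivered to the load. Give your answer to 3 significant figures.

P_out ≈ 12.5 W

P_in = V_in I_in = 120 × 0.106 = 12.720 W.
P_out = η P_in = 0.979 × 12.720 = 12.5 W.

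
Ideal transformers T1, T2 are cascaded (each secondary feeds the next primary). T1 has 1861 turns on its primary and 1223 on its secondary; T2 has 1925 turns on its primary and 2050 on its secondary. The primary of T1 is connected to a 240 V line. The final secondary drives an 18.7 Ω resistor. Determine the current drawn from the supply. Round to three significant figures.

I_supply ≈ 6.29 A

Secondary of T1: V = 240.00 × 1223/1861 = 157.72 V.
Secondary of T2: V = 157.72 × 2050/1925 = 167.96 V.
I_load = 167.96/18.7 = 8.9820 A, so P_out = 167.96 × 8.9820 = 1508.6 W.
All ideal ⇒ P_in = P_out, so I_supply = 1508.6/240 = 6.29 A.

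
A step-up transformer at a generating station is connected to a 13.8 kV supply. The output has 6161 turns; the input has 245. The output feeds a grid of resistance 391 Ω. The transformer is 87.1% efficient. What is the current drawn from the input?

V_out = 13800 × 6161/245 = 347030 V.
I_out = V_out/R = 347030/391 = 887.54 A.
P_out = V_out I_out = 347030 × 887.54 = 3.0800×10^8 W.
P_in = P_out/η = 3.0800×10^8/0.871 = 3.5362×10^8 W.
I_in = P_in/V_in = 3.5362×10^8/13800 = 25600 A.

I_in ≈ 25600 A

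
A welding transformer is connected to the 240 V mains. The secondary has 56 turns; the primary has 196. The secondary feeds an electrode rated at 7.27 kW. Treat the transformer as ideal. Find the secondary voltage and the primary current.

V_s ≈ 68.6 V, I_p ≈ 30.3 A

V_s = V_p × N_s/N_p = 240 × 56/196 = 68.571 V.
I_s = P/V_s = 7270/68.571 = 106.02 A.
I_p = I_s × N_s/N_p = 106.02 × 56/196 = 30.3 A.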